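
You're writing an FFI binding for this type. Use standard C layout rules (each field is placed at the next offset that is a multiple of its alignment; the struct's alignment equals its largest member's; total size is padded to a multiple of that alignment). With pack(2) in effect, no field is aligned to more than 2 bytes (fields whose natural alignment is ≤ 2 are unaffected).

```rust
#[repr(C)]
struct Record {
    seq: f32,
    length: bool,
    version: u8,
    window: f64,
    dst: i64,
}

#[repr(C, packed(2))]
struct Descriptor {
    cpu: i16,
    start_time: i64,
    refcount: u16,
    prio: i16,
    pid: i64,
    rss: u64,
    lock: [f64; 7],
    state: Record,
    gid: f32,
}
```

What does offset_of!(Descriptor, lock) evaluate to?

Record: 0..4  seq  (4B, 4-aligned); 4..5  length  (1B, 1-aligned); 5..6  version  (1B, 1-aligned); 6..8  -- padding (2B); 8..16  window  (8B, 8-aligned); 16..24  dst  (8B, 8-aligned); sizeof = 24, alignof = 8
0..2  cpu  (2B, 2-aligned)
2..10  start_time  (8B, 2-aligned)
10..12  refcount  (2B, 2-aligned)
12..14  prio  (2B, 2-aligned)
14..22  pid  (8B, 2-aligned)
22..30  rss  (8B, 2-aligned)
30..86  lock  (56B, 2-aligned)

30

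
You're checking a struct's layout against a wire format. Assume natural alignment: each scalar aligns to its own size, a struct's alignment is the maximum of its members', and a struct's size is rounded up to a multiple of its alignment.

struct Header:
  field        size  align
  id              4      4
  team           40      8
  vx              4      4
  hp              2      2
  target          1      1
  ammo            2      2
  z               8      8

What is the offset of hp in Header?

52

0..4  id  (4B, 4-aligned)
4..8  -- padding (4B)
8..48  team  (40B, 8-aligned)
48..52  vx  (4B, 4-aligned)
52..54  hp  (2B, 2-aligned)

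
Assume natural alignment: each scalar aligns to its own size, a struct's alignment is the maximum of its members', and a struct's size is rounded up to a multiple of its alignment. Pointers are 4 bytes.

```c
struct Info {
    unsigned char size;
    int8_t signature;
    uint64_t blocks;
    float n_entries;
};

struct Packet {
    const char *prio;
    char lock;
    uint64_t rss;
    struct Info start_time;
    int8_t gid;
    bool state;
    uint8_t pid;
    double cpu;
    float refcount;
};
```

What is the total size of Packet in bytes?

64 bytes

Info: @0: size [1B, align 1] → 1; @1: signature [1B, align 1] → 2; +6 pad (align 8); @8: blocks [8B, align 8] → 16; @16: n_entries [4B, align 4] → 20; +4 tail pad (align 8); size 24, align 8
@0: prio [4B, align 4] → 4
@4: lock [1B, align 1] → 5
+3 pad (align 8)
@8: rss [8B, align 8] → 16
@16: start_time [24B, align 8] → 40
@40: gid [1B, align 1] → 41
@41: state [1B, align 1] → 42
@42: pid [1B, align 1] → 43
+5 pad (align 8)
@48: cpu [8B, align 8] → 56
@56: refcount [4B, align 4] → 60
+4 tail pad (align 8)
size 64, align 8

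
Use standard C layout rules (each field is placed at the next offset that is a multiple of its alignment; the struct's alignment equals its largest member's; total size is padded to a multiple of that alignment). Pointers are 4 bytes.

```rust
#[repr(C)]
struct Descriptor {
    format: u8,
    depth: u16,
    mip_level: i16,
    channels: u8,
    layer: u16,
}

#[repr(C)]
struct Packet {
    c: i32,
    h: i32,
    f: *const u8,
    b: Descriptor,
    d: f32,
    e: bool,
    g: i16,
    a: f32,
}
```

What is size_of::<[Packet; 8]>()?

288

Descriptor: format at 0 (size 1, align 1) → ends 1; pad 1 to align 2 for depth; depth at 2 (size 2, align 2) → ends 4; mip_level at 4 (size 2, align 2) → ends 6; channels at 6 (size 1, align 1) → ends 7; pad 1 to align 2 for layer; layer at 8 (size 2, align 2) → ends 10; total 10 bytes, alignment 2
c at 0 (size 4, align 4) → ends 4
h at 4 (size 4, align 4) → ends 8
f at 8 (size 4, align 4) → ends 12
b at 12 (size 10, align 2) → ends 22
pad 2 to align 4 for d
d at 24 (size 4, align 4) → ends 28
e at 28 (size 1, align 1) → ends 29
pad 1 to align 2 for g
g at 30 (size 2, align 2) → ends 32
a at 32 (size 4, align 4) → ends 36
total 36 bytes, alignment 4
array of 8: 8 × 36 = 288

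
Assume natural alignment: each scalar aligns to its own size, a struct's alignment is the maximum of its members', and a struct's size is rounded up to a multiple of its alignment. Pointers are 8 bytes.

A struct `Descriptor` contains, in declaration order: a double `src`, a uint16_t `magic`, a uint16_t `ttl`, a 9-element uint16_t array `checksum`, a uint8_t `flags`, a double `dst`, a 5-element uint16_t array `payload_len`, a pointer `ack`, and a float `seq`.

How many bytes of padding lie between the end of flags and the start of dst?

1

@0: src [8B, align 8] → 8
@8: magic [2B, align 2] → 10
@10: ttl [2B, align 2] → 12
@12: checksum [18B, align 2] → 30
@30: flags [1B, align 1] → 31
+1 pad (align 8)
@32: dst [8B, align 8] → 40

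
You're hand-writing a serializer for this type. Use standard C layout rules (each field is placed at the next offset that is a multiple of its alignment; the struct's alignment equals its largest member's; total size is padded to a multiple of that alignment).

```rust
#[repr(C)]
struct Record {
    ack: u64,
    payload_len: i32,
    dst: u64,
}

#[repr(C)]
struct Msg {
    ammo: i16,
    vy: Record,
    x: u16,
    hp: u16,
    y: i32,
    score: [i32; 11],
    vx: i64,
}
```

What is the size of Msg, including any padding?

96 bytes

Record: 0..8  ack  (8B, 8-aligned); 8..12  payload_len  (4B, 4-aligned); 12..16  -- padding (4B); 16..24  dst  (8B, 8-aligned); sizeof = 24, alignof = 8
0..2  ammo  (2B, 2-aligned)
2..8  -- padding (6B)
8..32  vy  (24B, 8-aligned)
32..34  x  (2B, 2-aligned)
34..36  hp  (2B, 2-aligned)
36..40  y  (4B, 4-aligned)
40..84  score  (44B, 4-aligned)
84..88  -- padding (4B)
88..96  vx  (8B, 8-aligned)
sizeof = 96, alignof = 8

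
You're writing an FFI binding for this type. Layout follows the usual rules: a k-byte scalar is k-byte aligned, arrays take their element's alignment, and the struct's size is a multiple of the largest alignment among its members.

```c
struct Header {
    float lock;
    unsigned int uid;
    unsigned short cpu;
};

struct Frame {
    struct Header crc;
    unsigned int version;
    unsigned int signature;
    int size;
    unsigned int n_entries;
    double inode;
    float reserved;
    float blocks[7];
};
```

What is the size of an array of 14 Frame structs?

Header: lock at 0 (size 4, align 4) → ends 4; uid at 4 (size 4, align 4) → ends 8; cpu at 8 (size 2, align 2) → ends 10; tail pad 2 to reach multiple of 4; total 12 bytes, alignment 4
crc at 0 (size 12, align 4) → ends 12
version at 12 (size 4, align 4) → ends 16
signature at 16 (size 4, align 4) → ends 20
size at 20 (size 4, align 4) → ends 24
n_entries at 24 (size 4, align 4) → ends 28
pad 4 to align 8 for inode
inode at 32 (size 8, align 8) → ends 40
reserved at 40 (size 4, align 4) → ends 44
blocks at 44 (size 28, align 4) → ends 72
total 72 bytes, alignment 8
array of 14: 14 × 72 = 1008

1008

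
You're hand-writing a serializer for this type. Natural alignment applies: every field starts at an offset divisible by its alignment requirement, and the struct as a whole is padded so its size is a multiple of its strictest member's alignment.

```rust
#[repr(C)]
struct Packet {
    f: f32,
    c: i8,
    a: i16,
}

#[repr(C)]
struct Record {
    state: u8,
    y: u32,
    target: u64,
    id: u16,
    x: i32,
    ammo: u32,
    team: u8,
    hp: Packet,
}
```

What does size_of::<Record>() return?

Packet: f at 0 (size 4, align 4) → ends 4; c at 4 (size 1, align 1) → ends 5; pad 1 to align 2 for a; a at 6 (size 2, align 2) → ends 8; total 8 bytes, alignment 4
state at 0 (size 1, align 1) → ends 1
pad 3 to align 4 for y
y at 4 (size 4, align 4) → ends 8
target at 8 (size 8, align 8) → ends 16
id at 16 (size 2, align 2) → ends 18
pad 2 to align 4 for x
x at 20 (size 4, align 4) → ends 24
ammo at 24 (size 4, align 4) → ends 28
team at 28 (size 1, align 1) → ends 29
pad 3 to align 4 for hp
hp at 32 (size 8, align 4) → ends 40
total 40 bytes, alignment 8

40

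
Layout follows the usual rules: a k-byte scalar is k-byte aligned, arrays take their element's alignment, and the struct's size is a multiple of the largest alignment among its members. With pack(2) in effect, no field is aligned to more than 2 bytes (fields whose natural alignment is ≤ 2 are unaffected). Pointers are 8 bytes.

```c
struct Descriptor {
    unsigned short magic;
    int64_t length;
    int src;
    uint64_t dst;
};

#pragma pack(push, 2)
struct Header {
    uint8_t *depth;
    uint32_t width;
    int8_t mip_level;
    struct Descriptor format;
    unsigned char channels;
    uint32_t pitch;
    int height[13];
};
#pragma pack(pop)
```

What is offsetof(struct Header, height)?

52

Descriptor: @0: magic [2B, align 2] → 2; +6 pad (align 8); @8: length [8B, align 8] → 16; @16: src [4B, align 4] → 20; +4 pad (align 8); @24: dst [8B, align 8] → 32; size 32, align 8
@0: depth [8B, align 2] → 8
@8: width [4B, align 2] → 12
@12: mip_level [1B, align 1] → 13
+1 pad (align 2)
@14: format [32B, align 2] → 46
@46: channels [1B, align 1] → 47
+1 pad (align 2)
@48: pitch [4B, align 2] → 52
@52: height [52B, align 2] → 104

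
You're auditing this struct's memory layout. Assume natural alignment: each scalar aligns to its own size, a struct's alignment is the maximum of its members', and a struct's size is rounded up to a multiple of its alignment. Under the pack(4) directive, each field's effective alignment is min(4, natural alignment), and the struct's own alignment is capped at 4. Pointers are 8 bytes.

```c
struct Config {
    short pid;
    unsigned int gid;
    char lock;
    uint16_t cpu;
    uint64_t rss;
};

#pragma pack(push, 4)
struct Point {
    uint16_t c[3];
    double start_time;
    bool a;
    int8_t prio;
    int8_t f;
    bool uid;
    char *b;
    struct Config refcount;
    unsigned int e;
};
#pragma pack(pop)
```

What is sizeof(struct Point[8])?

448

Config: pid at 0 (size 2, align 2) → ends 2; pad 2 to align 4 for gid; gid at 4 (size 4, align 4) → ends 8; lock at 8 (size 1, align 1) → ends 9; pad 1 to align 2 for cpu; cpu at 10 (size 2, align 2) → ends 12; pad 4 to align 8 for rss; rss at 16 (size 8, align 8) → ends 24; total 24 bytes, alignment 8
c at 0 (size 6, align 2) → ends 6
pad 2 to align 4 for start_time
start_time at 8 (size 8, align 4) → ends 16
a at 16 (size 1, align 1) → ends 17
prio at 17 (size 1, align 1) → ends 18
f at 18 (size 1, align 1) → ends 19
uid at 19 (size 1, align 1) → ends 20
b at 20 (size 8, align 4) → ends 28
refcount at 28 (size 24, align 4) → ends 52
e at 52 (size 4, align 4) → ends 56
total 56 bytes, alignment 4
array of 8: 8 × 56 = 448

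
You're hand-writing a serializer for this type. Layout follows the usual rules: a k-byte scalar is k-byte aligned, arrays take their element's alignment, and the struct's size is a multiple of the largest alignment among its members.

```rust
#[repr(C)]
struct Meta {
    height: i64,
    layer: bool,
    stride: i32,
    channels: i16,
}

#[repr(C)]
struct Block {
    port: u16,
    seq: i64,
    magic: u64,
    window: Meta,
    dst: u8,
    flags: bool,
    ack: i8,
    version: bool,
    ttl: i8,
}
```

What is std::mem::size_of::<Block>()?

56 bytes

Meta: height at 0 (size 8, align 8) → ends 8; layer at 8 (size 1, align 1) → ends 9; pad 3 to align 4 for stride; stride at 12 (size 4, align 4) → ends 16; channels at 16 (size 2, align 2) → ends 18; tail pad 6 to reach multiple of 8; total 24 bytes, alignment 8
port at 0 (size 2, align 2) → ends 2
pad 6 to align 8 for seq
seq at 8 (size 8, align 8) → ends 16
magic at 16 (size 8, align 8) → ends 24
window at 24 (size 24, align 8) → ends 48
dst at 48 (size 1, align 1) → ends 49
flags at 49 (size 1, align 1) → ends 50
ack at 50 (size 1, align 1) → ends 51
version at 51 (size 1, align 1) → ends 52
ttl at 52 (size 1, align 1) → ends 53
tail pad 3 to reach multiple of 8
total 56 bytes, alignment 8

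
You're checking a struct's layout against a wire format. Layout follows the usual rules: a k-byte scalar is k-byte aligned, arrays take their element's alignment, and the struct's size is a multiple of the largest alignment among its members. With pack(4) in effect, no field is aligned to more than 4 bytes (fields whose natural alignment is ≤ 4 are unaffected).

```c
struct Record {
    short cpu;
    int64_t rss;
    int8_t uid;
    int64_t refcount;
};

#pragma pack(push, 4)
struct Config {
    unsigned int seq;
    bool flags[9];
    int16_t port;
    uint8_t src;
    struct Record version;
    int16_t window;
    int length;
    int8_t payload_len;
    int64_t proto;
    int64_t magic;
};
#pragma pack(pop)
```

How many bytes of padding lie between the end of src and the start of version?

Record: cpu at 0 (size 2, align 2) → ends 2; pad 6 to align 8 for rss; rss at 8 (size 8, align 8) → ends 16; uid at 16 (size 1, align 1) → ends 17; pad 7 to align 8 for refcount; refcount at 24 (size 8, align 8) → ends 32; total 32 bytes, alignment 8
seq at 0 (size 4, align 4) → ends 4
flags at 4 (size 9, align 1) → ends 13
pad 1 to align 2 for port
port at 14 (size 2, align 2) → ends 16
src at 16 (size 1, align 1) → ends 17
pad 3 to align 4 for version
version at 20 (size 32, align 4) → ends 52

3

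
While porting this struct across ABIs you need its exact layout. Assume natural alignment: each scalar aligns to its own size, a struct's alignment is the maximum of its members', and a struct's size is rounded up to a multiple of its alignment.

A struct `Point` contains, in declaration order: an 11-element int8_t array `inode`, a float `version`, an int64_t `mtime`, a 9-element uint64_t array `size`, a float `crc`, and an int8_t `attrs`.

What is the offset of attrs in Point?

100

0..11  inode  (11B, 1-aligned)
11..12  -- padding (1B)
12..16  version  (4B, 4-aligned)
16..24  mtime  (8B, 8-aligned)
24..96  size  (72B, 8-aligned)
96..100  crc  (4B, 4-aligned)
100..101  attrs  (1B, 1-aligned)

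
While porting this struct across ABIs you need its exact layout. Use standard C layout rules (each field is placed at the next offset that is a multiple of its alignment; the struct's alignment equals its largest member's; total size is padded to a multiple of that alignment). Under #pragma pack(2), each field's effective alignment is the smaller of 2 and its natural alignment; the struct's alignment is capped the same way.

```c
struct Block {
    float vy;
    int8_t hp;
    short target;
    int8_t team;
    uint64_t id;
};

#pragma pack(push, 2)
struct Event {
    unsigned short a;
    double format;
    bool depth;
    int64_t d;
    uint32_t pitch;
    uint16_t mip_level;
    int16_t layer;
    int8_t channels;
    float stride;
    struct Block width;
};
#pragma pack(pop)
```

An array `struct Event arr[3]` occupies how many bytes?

174

Block: @0: vy [4B, align 4] → 4; @4: hp [1B, align 1] → 5; +1 pad (align 2); @6: target [2B, align 2] → 8; @8: team [1B, align 1] → 9; +7 pad (align 8); @16: id [8B, align 8] → 24; size 24, align 8
@0: a [2B, align 2] → 2
@2: format [8B, align 2] → 10
@10: depth [1B, align 1] → 11
+1 pad (align 2)
@12: d [8B, align 2] → 20
@20: pitch [4B, align 2] → 24
@24: mip_level [2B, align 2] → 26
@26: layer [2B, align 2] → 28
@28: channels [1B, align 1] → 29
+1 pad (align 2)
@30: stride [4B, align 2] → 34
@34: width [24B, align 2] → 58
size 58, align 2
array of 3: 3 × 58 = 174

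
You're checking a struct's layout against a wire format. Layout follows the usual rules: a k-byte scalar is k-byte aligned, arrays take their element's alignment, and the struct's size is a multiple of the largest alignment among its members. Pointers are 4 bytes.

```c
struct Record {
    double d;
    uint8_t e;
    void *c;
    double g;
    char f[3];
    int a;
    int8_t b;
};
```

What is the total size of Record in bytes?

40 bytes

@0: d [8B, align 8] → 8
@8: e [1B, align 1] → 9
+3 pad (align 4)
@12: c [4B, align 4] → 16
@16: g [8B, align 8] → 24
@24: f [3B, align 1] → 27
+1 pad (align 4)
@28: a [4B, align 4] → 32
@32: b [1B, align 1] → 33
+7 tail pad (align 8)
size 40, align 8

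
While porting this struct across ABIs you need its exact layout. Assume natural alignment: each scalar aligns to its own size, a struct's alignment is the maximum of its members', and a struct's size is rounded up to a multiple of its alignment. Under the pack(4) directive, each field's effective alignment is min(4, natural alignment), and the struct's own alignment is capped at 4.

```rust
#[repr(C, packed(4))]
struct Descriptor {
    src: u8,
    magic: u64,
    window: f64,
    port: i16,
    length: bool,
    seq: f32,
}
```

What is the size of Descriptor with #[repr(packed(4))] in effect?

@0: src [1B, align 1] → 1
+3 pad (align 4)
@4: magic [8B, align 4] → 12
@12: window [8B, align 4] → 20
@20: port [2B, align 2] → 22
@22: length [1B, align 1] → 23
+1 pad (align 4)
@24: seq [4B, align 4] → 28
size 28, align 4

28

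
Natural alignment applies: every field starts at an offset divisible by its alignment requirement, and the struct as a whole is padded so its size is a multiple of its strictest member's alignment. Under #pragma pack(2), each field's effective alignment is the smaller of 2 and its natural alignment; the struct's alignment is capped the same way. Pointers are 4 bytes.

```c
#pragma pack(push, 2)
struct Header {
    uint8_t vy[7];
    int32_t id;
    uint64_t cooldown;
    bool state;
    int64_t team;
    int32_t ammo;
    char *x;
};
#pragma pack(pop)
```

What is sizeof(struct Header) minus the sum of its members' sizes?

vy at 0 (size 7, align 1) → ends 7
pad 1 to align 2 for id
id at 8 (size 4, align 2) → ends 12
cooldown at 12 (size 8, align 2) → ends 20
state at 20 (size 1, align 1) → ends 21
pad 1 to align 2 for team
team at 22 (size 8, align 2) → ends 30
ammo at 30 (size 4, align 2) → ends 34
x at 34 (size 4, align 2) → ends 38
total 38 bytes, alignment 2
data bytes 36, size 38 → padding 2

2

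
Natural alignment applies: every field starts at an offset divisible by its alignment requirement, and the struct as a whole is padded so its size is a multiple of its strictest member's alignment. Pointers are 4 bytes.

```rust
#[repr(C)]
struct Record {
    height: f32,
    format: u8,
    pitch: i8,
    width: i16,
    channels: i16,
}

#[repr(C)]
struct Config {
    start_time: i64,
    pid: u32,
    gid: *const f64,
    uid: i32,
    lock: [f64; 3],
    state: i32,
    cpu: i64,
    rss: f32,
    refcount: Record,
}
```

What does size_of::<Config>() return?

80

Record: @0: height [4B, align 4] → 4; @4: format [1B, align 1] → 5; @5: pitch [1B, align 1] → 6; @6: width [2B, align 2] → 8; @8: channels [2B, align 2] → 10; +2 tail pad (align 4); size 12, align 4
@0: start_time [8B, align 8] → 8
@8: pid [4B, align 4] → 12
@12: gid [4B, align 4] → 16
@16: uid [4B, align 4] → 20
+4 pad (align 8)
@24: lock [24B, align 8] → 48
@48: state [4B, align 4] → 52
+4 pad (align 8)
@56: cpu [8B, align 8] → 64
@64: rss [4B, align 4] → 68
@68: refcount [12B, align 4] → 80
size 80, align 8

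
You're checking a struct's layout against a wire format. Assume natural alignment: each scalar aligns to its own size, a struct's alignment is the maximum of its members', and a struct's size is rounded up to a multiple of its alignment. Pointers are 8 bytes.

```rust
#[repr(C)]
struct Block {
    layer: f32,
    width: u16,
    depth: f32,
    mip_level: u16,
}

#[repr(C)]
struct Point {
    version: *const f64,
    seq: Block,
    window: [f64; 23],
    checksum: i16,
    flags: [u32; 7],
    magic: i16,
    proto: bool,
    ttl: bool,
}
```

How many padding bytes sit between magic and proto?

0

Block: layer at 0 (size 4, align 4) → ends 4; width at 4 (size 2, align 2) → ends 6; pad 2 to align 4 for depth; depth at 8 (size 4, align 4) → ends 12; mip_level at 12 (size 2, align 2) → ends 14; tail pad 2 to reach multiple of 4; total 16 bytes, alignment 4
version at 0 (size 8, align 8) → ends 8
seq at 8 (size 16, align 4) → ends 24
window at 24 (size 184, align 8) → ends 208
checksum at 208 (size 2, align 2) → ends 210
pad 2 to align 4 for flags
flags at 212 (size 28, align 4) → ends 240
magic at 240 (size 2, align 2) → ends 242
proto at 242 (size 1, align 1) → ends 243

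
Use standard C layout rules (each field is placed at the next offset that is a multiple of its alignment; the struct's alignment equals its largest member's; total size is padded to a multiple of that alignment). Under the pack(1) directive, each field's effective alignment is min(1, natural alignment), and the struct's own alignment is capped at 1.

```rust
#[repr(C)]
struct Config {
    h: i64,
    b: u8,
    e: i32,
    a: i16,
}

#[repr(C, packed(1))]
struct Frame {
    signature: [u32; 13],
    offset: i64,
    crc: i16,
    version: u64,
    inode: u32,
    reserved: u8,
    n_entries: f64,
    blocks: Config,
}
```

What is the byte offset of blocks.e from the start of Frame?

95

Config: 0..8  h  (8B, 8-aligned); 8..9  b  (1B, 1-aligned); 9..12  -- padding (3B); 12..16  e  (4B, 4-aligned); 16..18  a  (2B, 2-aligned); 18..24  -- tail padding (6B); sizeof = 24, alignof = 8
0..52  signature  (52B, 1-aligned)
52..60  offset  (8B, 1-aligned)
60..62  crc  (2B, 1-aligned)
62..70  version  (8B, 1-aligned)
70..74  inode  (4B, 1-aligned)
74..75  reserved  (1B, 1-aligned)
75..83  n_entries  (8B, 1-aligned)
83..107  blocks  (24B, 1-aligned)
within Config: e at 12
83 + 12 = 95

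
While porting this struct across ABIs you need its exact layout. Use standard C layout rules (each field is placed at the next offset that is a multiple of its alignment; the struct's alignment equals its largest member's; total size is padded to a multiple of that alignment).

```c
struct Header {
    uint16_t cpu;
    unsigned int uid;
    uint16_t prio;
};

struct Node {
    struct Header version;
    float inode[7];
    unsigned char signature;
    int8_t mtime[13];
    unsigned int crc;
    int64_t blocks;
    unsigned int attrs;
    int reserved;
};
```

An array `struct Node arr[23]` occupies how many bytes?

1840

Header: cpu at 0 (size 2, align 2) → ends 2; pad 2 to align 4 for uid; uid at 4 (size 4, align 4) → ends 8; prio at 8 (size 2, align 2) → ends 10; tail pad 2 to reach multiple of 4; total 12 bytes, alignment 4
version at 0 (size 12, align 4) → ends 12
inode at 12 (size 28, align 4) → ends 40
signature at 40 (size 1, align 1) → ends 41
mtime at 41 (size 13, align 1) → ends 54
pad 2 to align 4 for crc
crc at 56 (size 4, align 4) → ends 60
pad 4 to align 8 for blocks
blocks at 64 (size 8, align 8) → ends 72
attrs at 72 (size 4, align 4) → ends 76
reserved at 76 (size 4, align 4) → ends 80
total 80 bytes, alignment 8
array of 23: 23 × 80 = 1840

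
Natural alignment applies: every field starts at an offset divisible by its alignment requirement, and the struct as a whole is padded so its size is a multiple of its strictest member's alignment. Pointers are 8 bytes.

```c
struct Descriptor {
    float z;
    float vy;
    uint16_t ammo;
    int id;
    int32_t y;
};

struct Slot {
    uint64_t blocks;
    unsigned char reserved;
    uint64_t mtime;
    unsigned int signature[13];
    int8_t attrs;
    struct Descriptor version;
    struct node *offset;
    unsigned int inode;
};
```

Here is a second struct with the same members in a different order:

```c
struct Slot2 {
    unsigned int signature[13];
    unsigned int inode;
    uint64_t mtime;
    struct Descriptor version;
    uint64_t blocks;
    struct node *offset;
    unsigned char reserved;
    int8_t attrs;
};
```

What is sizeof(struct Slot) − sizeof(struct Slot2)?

Descriptor: 0..4  z  (4B, 4-aligned); 4..8  vy  (4B, 4-aligned); 8..10  ammo  (2B, 2-aligned); 10..12  -- padding (2B); 12..16  id  (4B, 4-aligned); 16..20  y  (4B, 4-aligned); sizeof = 20, alignof = 4
0..8  blocks  (8B, 8-aligned)
8..9  reserved  (1B, 1-aligned)
9..16  -- padding (7B)
16..24  mtime  (8B, 8-aligned)
24..76  signature  (52B, 4-aligned)
76..77  attrs  (1B, 1-aligned)
77..80  -- padding (3B)
80..100  version  (20B, 4-aligned)
100..104  -- padding (4B)
104..112  offset  (8B, 8-aligned)
112..116  inode  (4B, 4-aligned)
116..120  -- tail padding (4B)
sizeof = 120, alignof = 8
— Slot2 —
0..52  signature  (52B, 4-aligned)
52..56  inode  (4B, 4-aligned)
56..64  mtime  (8B, 8-aligned)
64..84  version  (20B, 4-aligned)
84..88  -- padding (4B)
88..96  blocks  (8B, 8-aligned)
96..104  offset  (8B, 8-aligned)
104..105  reserved  (1B, 1-aligned)
105..106  attrs  (1B, 1-aligned)
106..112  -- tail padding (6B)
sizeof = 112, alignof = 8
120 − 112 = 8

8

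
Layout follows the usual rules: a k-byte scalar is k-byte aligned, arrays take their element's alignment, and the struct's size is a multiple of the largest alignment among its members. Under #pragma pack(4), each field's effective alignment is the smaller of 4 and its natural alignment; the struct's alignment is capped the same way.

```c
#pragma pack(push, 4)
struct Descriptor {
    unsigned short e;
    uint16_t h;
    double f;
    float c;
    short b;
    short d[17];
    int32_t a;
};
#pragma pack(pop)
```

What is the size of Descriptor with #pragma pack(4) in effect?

56

e at 0 (size 2, align 2) → ends 2
h at 2 (size 2, align 2) → ends 4
f at 4 (size 8, align 4) → ends 12
c at 12 (size 4, align 4) → ends 16
b at 16 (size 2, align 2) → ends 18
d at 18 (size 34, align 2) → ends 52
a at 52 (size 4, align 4) → ends 56
total 56 bytes, alignment 4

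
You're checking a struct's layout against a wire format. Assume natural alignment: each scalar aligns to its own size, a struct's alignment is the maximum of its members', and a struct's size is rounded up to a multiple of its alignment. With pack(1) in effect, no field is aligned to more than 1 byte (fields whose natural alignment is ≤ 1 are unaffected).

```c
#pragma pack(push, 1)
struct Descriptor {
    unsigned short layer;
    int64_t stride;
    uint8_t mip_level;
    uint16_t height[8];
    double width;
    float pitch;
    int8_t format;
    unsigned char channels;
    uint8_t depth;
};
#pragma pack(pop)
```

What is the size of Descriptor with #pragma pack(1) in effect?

@0: layer [2B, align 1] → 2
@2: stride [8B, align 1] → 10
@10: mip_level [1B, align 1] → 11
@11: height [16B, align 1] → 27
@27: width [8B, align 1] → 35
@35: pitch [4B, align 1] → 39
@39: format [1B, align 1] → 40
@40: channels [1B, align 1] → 41
@41: depth [1B, align 1] → 42
size 42, align 1

42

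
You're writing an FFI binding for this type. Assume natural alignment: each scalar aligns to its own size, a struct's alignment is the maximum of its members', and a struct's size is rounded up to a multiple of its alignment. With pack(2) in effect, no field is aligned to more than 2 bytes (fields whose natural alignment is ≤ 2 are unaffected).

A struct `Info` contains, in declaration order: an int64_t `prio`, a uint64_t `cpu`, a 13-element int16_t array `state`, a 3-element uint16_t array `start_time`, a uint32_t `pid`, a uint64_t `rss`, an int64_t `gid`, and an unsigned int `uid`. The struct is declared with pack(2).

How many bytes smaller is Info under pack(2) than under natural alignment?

natural layout:
  0..8  prio  (8B, 8-aligned)
  8..16  cpu  (8B, 8-aligned)
  16..42  state  (26B, 2-aligned)
  42..48  start_time  (6B, 2-aligned)
  48..52  pid  (4B, 4-aligned)
  52..56  -- padding (4B)
  56..64  rss  (8B, 8-aligned)
  64..72  gid  (8B, 8-aligned)
  72..76  uid  (4B, 4-aligned)
  76..80  -- tail padding (4B)
  sizeof = 80, alignof = 8
packed(2) layout:
  0..8  prio  (8B, 2-aligned)
  8..16  cpu  (8B, 2-aligned)
  16..42  state  (26B, 2-aligned)
  42..48  start_time  (6B, 2-aligned)
  48..52  pid  (4B, 2-aligned)
  52..60  rss  (8B, 2-aligned)
  60..68  gid  (8B, 2-aligned)
  68..72  uid  (4B, 2-aligned)
  sizeof = 72, alignof = 2
80 − 72 = 8

8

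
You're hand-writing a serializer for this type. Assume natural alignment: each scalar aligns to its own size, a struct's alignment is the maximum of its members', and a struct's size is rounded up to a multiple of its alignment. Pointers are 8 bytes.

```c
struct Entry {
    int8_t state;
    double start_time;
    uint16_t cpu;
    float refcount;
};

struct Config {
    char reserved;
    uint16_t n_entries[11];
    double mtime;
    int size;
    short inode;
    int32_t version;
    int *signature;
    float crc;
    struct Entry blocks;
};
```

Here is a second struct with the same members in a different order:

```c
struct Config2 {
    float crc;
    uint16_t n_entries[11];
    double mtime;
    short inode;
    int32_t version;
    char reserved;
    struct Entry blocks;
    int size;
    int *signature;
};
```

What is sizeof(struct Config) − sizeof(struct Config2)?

Entry: 0..1  state  (1B, 1-aligned); 1..8  -- padding (7B); 8..16  start_time  (8B, 8-aligned); 16..18  cpu  (2B, 2-aligned); 18..20  -- padding (2B); 20..24  refcount  (4B, 4-aligned); sizeof = 24, alignof = 8
0..1  reserved  (1B, 1-aligned)
1..2  -- padding (1B)
2..24  n_entries  (22B, 2-aligned)
24..32  mtime  (8B, 8-aligned)
32..36  size  (4B, 4-aligned)
36..38  inode  (2B, 2-aligned)
38..40  -- padding (2B)
40..44  version  (4B, 4-aligned)
44..48  -- padding (4B)
48..56  signature  (8B, 8-aligned)
56..60  crc  (4B, 4-aligned)
60..64  -- padding (4B)
64..88  blocks  (24B, 8-aligned)
sizeof = 88, alignof = 8
— Config2 —
0..4  crc  (4B, 4-aligned)
4..26  n_entries  (22B, 2-aligned)
26..32  -- padding (6B)
32..40  mtime  (8B, 8-aligned)
40..42  inode  (2B, 2-aligned)
42..44  -- padding (2B)
44..48  version  (4B, 4-aligned)
48..49  reserved  (1B, 1-aligned)
49..56  -- padding (7B)
56..80  blocks  (24B, 8-aligned)
80..84  size  (4B, 4-aligned)
84..88  -- padding (4B)
88..96  signature  (8B, 8-aligned)
sizeof = 96, alignof = 8
88 − 96 = -8

-8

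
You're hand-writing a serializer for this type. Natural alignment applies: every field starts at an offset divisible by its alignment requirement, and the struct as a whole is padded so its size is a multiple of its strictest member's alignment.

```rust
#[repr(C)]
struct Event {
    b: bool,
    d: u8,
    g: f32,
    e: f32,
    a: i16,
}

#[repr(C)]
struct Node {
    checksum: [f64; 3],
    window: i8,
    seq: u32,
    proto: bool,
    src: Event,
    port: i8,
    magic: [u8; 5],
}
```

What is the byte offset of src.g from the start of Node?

40

Event: b at 0 (size 1, align 1) → ends 1; d at 1 (size 1, align 1) → ends 2; pad 2 to align 4 for g; g at 4 (size 4, align 4) → ends 8; e at 8 (size 4, align 4) → ends 12; a at 12 (size 2, align 2) → ends 14; tail pad 2 to reach multiple of 4; total 16 bytes, alignment 4
checksum at 0 (size 24, align 8) → ends 24
window at 24 (size 1, align 1) → ends 25
pad 3 to align 4 for seq
seq at 28 (size 4, align 4) → ends 32
proto at 32 (size 1, align 1) → ends 33
pad 3 to align 4 for src
src at 36 (size 16, align 4) → ends 52
within Event: g at 4
36 + 4 = 40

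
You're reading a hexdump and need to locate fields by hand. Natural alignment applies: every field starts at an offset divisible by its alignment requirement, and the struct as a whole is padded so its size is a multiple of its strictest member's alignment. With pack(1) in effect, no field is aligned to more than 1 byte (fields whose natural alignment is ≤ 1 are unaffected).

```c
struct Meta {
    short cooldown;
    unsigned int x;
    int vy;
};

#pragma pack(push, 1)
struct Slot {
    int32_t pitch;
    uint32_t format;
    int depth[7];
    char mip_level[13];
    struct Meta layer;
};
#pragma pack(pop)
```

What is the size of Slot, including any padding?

Meta: cooldown at 0 (size 2, align 2) → ends 2; pad 2 to align 4 for x; x at 4 (size 4, align 4) → ends 8; vy at 8 (size 4, align 4) → ends 12; total 12 bytes, alignment 4
pitch at 0 (size 4, align 1) → ends 4
format at 4 (size 4, align 1) → ends 8
depth at 8 (size 28, align 1) → ends 36
mip_level at 36 (size 13, align 1) → ends 49
layer at 49 (size 12, align 1) → ends 61
total 61 bytes, alignment 1

61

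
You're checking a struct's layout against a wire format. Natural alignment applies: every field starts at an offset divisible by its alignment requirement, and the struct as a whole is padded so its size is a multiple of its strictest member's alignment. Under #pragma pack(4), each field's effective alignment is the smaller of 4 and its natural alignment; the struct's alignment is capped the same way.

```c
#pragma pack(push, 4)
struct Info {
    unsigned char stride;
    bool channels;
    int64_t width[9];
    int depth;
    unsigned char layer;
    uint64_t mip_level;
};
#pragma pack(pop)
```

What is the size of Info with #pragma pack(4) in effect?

stride at 0 (size 1, align 1) → ends 1
channels at 1 (size 1, align 1) → ends 2
pad 2 to align 4 for width
width at 4 (size 72, align 4) → ends 76
depth at 76 (size 4, align 4) → ends 80
layer at 80 (size 1, align 1) → ends 81
pad 3 to align 4 for mip_level
mip_level at 84 (size 8, align 4) → ends 92
total 92 bytes, alignment 4

92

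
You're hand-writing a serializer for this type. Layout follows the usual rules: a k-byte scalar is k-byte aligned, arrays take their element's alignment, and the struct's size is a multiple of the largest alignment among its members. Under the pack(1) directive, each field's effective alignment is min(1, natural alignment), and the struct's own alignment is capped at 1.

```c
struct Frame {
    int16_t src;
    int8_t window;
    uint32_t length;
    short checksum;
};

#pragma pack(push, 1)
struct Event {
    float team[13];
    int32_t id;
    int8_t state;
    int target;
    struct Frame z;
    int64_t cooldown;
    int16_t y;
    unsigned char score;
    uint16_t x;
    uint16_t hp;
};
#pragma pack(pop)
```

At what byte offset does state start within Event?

Frame: src at 0 (size 2, align 2) → ends 2; window at 2 (size 1, align 1) → ends 3; pad 1 to align 4 for length; length at 4 (size 4, align 4) → ends 8; checksum at 8 (size 2, align 2) → ends 10; tail pad 2 to reach multiple of 4; total 12 bytes, alignment 4
team at 0 (size 52, align 1) → ends 52
id at 52 (size 4, align 1) → ends 56
state at 56 (size 1, align 1) → ends 57

56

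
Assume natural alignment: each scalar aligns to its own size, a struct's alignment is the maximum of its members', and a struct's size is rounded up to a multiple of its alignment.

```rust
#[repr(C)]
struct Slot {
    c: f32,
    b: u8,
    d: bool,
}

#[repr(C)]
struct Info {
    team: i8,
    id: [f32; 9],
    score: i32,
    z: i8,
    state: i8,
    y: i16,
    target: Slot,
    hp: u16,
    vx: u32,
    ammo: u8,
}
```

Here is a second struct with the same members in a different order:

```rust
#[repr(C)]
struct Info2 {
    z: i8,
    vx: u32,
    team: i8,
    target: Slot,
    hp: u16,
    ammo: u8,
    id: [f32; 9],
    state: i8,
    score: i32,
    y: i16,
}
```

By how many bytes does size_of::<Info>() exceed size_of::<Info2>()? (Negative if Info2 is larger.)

Slot: 0..4  c  (4B, 4-aligned); 4..5  b  (1B, 1-aligned); 5..6  d  (1B, 1-aligned); 6..8  -- tail padding (2B); sizeof = 8, alignof = 4
0..1  team  (1B, 1-aligned)
1..4  -- padding (3B)
4..40  id  (36B, 4-aligned)
40..44  score  (4B, 4-aligned)
44..45  z  (1B, 1-aligned)
45..46  state  (1B, 1-aligned)
46..48  y  (2B, 2-aligned)
48..56  target  (8B, 4-aligned)
56..58  hp  (2B, 2-aligned)
58..60  -- padding (2B)
60..64  vx  (4B, 4-aligned)
64..65  ammo  (1B, 1-aligned)
65..68  -- tail padding (3B)
sizeof = 68, alignof = 4
— Info2 —
0..1  z  (1B, 1-aligned)
1..4  -- padding (3B)
4..8  vx  (4B, 4-aligned)
8..9  team  (1B, 1-aligned)
9..12  -- padding (3B)
12..20  target  (8B, 4-aligned)
20..22  hp  (2B, 2-aligned)
22..23  ammo  (1B, 1-aligned)
23..24  -- padding (1B)
24..60  id  (36B, 4-aligned)
60..61  state  (1B, 1-aligned)
61..64  -- padding (3B)
64..68  score  (4B, 4-aligned)
68..70  y  (2B, 2-aligned)
70..72  -- tail padding (2B)
sizeof = 72, alignof = 4
68 − 72 = -4

-4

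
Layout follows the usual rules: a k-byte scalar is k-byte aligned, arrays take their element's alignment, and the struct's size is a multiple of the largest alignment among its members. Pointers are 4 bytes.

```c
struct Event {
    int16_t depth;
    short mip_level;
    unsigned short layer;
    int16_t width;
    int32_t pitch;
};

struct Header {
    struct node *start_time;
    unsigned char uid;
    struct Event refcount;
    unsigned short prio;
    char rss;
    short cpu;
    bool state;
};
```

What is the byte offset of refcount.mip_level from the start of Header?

Event: depth at 0 (size 2, align 2) → ends 2; mip_level at 2 (size 2, align 2) → ends 4; layer at 4 (size 2, align 2) → ends 6; width at 6 (size 2, align 2) → ends 8; pitch at 8 (size 4, align 4) → ends 12; total 12 bytes, alignment 4
start_time at 0 (size 4, align 4) → ends 4
uid at 4 (size 1, align 1) → ends 5
pad 3 to align 4 for refcount
refcount at 8 (size 12, align 4) → ends 20
within Event: mip_level at 2
8 + 2 = 10

10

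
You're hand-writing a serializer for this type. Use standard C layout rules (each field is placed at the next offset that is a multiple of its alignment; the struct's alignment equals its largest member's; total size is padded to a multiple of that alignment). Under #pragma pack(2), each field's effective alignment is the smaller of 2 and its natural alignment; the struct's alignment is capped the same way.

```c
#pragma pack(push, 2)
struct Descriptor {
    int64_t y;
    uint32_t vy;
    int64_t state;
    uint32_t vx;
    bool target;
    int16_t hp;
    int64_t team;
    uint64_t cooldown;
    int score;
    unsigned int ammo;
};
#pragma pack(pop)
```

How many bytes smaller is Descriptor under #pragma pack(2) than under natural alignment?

natural layout:
  y at 0 (size 8, align 8) → ends 8
  vy at 8 (size 4, align 4) → ends 12
  pad 4 to align 8 for state
  state at 16 (size 8, align 8) → ends 24
  vx at 24 (size 4, align 4) → ends 28
  target at 28 (size 1, align 1) → ends 29
  pad 1 to align 2 for hp
  hp at 30 (size 2, align 2) → ends 32
  team at 32 (size 8, align 8) → ends 40
  cooldown at 40 (size 8, align 8) → ends 48
  score at 48 (size 4, align 4) → ends 52
  ammo at 52 (size 4, align 4) → ends 56
  total 56 bytes, alignment 8
packed(2) layout:
  y at 0 (size 8, align 2) → ends 8
  vy at 8 (size 4, align 2) → ends 12
  state at 12 (size 8, align 2) → ends 20
  vx at 20 (size 4, align 2) → ends 24
  target at 24 (size 1, align 1) → ends 25
  pad 1 to align 2 for hp
  hp at 26 (size 2, align 2) → ends 28
  team at 28 (size 8, align 2) → ends 36
  cooldown at 36 (size 8, align 2) → ends 44
  score at 44 (size 4, align 2) → ends 48
  ammo at 48 (size 4, align 2) → ends 52
  total 52 bytes, alignment 2
56 − 52 = 4

4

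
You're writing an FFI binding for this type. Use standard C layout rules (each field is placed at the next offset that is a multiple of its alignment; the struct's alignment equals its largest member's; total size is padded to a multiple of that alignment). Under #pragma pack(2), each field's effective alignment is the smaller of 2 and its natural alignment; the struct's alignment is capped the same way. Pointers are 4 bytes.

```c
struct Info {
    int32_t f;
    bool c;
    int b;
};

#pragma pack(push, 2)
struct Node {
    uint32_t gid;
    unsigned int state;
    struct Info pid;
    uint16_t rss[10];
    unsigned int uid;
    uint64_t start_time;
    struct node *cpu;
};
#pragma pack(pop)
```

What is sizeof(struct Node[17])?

952

Info: 0..4  f  (4B, 4-aligned); 4..5  c  (1B, 1-aligned); 5..8  -- padding (3B); 8..12  b  (4B, 4-aligned); sizeof = 12, alignof = 4
0..4  gid  (4B, 2-aligned)
4..8  state  (4B, 2-aligned)
8..20  pid  (12B, 2-aligned)
20..40  rss  (20B, 2-aligned)
40..44  uid  (4B, 2-aligned)
44..52  start_time  (8B, 2-aligned)
52..56  cpu  (4B, 2-aligned)
sizeof = 56, alignof = 2
array of 17: 17 × 56 = 952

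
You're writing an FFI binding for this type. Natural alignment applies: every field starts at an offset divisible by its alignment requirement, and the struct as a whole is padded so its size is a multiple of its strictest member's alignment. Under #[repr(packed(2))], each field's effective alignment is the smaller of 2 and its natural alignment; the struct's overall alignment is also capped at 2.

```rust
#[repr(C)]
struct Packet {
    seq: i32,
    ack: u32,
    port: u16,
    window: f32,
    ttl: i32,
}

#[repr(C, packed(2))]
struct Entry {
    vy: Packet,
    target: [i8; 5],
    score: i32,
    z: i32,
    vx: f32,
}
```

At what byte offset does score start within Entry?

26

Packet: 0..4  seq  (4B, 4-aligned); 4..8  ack  (4B, 4-aligned); 8..10  port  (2B, 2-aligned); 10..12  -- padding (2B); 12..16  window  (4B, 4-aligned); 16..20  ttl  (4B, 4-aligned); sizeof = 20, alignof = 4
0..20  vy  (20B, 2-aligned)
20..25  target  (5B, 1-aligned)
25..26  -- padding (1B)
26..30  score  (4B, 2-aligned)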